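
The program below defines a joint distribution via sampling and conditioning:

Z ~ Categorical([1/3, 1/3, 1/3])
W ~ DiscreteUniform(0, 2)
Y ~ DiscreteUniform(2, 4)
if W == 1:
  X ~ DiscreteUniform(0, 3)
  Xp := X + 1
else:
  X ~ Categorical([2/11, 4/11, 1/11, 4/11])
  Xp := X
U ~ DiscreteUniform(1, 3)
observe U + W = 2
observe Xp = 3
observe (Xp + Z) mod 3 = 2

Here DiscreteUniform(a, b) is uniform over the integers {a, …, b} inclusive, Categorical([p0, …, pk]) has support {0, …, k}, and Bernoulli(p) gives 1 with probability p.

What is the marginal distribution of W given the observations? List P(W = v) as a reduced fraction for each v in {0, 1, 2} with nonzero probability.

Enumerate traces; 6 have nonzero weight after conditioning:
  (Z=2, W=0, Y=2, X=3, U=2) weight 4/891
  (Z=2, W=0, Y=3, X=3, U=2) weight 4/891
  (Z=2, W=0, Y=4, X=3, U=2) weight 4/891
  (Z=2, W=1, Y=2, X=2, U=1) weight 1/324
  (Z=2, W=1, Y=3, X=2, U=1) weight 1/324
  (Z=2, W=1, Y=4, X=2, U=1) weight 1/324
Group by W:
  weight(W=0) = 4/297
  weight(W=1) = 1/108
Total weight = 4/297 + 1/108 = 1/44
P(W=0 | obs) = 4/297 / 1/44 = 16/27
P(W=1 | obs) = 1/108 / 1/44 = 11/27

P(W=0) = 16/27, P(W=1) = 11/27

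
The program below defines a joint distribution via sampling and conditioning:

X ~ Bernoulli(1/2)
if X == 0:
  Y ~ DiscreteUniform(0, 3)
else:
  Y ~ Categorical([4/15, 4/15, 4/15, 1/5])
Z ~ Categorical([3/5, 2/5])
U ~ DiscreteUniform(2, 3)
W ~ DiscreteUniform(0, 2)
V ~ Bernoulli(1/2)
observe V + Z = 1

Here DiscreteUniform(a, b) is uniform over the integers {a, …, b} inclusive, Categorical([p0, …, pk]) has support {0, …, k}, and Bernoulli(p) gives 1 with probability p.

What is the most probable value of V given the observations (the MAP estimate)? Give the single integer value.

Enumerate traces; 96 have nonzero weight after conditioning:
  (X=0, Y=0, Z=0, U=2, W=0, V=1) weight 1/160
  (X=0, Y=0, Z=0, U=2, W=1, V=1) weight 1/160
  (X=0, Y=0, Z=0, U=2, W=2, V=1) weight 1/160
  (X=0, Y=0, Z=0, U=3, W=0, V=1) weight 1/160
  (X=0, Y=0, Z=0, U=3, W=1, V=1) weight 1/160
  (X=0, Y=0, Z=0, U=3, W=2, V=1) weight 1/160
  (X=0, Y=0, Z=1, U=2, W=0, V=0) weight 1/240
  (X=0, Y=0, Z=1, U=2, W=1, V=0) weight 1/240
  … 88 more
Group by V:
  weight(V=0) = 1/5
  weight(V=1) = 3/10
Total weight = 1/5 + 3/10 = 1/2
P(V=0 | obs) = 1/5 / 1/2 = 2/5
P(V=1 | obs) = 3/10 / 1/2 = 3/5
argmax = 1

argmax_v P(V = v | obs) = 1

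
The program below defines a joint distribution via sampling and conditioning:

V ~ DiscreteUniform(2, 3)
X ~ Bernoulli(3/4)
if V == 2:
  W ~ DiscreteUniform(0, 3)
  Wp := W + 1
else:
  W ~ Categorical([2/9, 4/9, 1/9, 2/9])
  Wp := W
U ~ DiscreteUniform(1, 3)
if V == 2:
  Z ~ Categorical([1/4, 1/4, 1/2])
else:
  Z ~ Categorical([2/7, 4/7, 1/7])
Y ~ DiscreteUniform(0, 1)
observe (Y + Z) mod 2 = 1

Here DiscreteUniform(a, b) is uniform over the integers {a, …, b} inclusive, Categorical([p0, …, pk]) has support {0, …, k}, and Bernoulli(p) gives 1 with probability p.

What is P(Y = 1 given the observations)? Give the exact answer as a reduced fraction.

Enumerate traces; 144 have nonzero weight after conditioning:
  (V=2, X=0, W=0, U=1, Z=0, Y=1) weight 1/768
  (V=2, X=0, W=0, U=1, Z=1, Y=0) weight 1/768
  (V=2, X=0, W=0, U=1, Z=2, Y=1) weight 1/384
  (V=2, X=0, W=0, U=2, Z=0, Y=1) weight 1/768
  (V=2, X=0, W=0, U=2, Z=1, Y=0) weight 1/768
  (V=2, X=0, W=0, U=2, Z=2, Y=1) weight 1/384
  (V=2, X=0, W=0, U=3, Z=0, Y=1) weight 1/768
  (V=2, X=0, W=0, U=3, Z=1, Y=0) weight 1/768
  … 136 more
Group by Y:
  weight(Y=0) = 23/112
  weight(Y=1) = 33/112
Total weight = 23/112 + 33/112 = 1/2
P(Y=0 | obs) = 23/112 / 1/2 = 23/56
P(Y=1 | obs) = 33/112 / 1/2 = 33/56

P(Y = 1 | obs) = 33/56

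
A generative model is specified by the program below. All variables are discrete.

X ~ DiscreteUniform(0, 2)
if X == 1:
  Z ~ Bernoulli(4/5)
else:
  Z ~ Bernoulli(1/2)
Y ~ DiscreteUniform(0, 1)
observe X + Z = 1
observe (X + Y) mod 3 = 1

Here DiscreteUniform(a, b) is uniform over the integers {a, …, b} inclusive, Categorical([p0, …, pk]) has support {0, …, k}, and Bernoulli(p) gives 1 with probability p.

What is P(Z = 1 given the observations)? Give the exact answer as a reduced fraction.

P(Z = 1 | obs) = 5/7

Enumerate traces; 2 have nonzero weight after conditioning:
  (X=0, Z=1, Y=1) weight 1/12
  (X=1, Z=0, Y=0) weight 1/30
Group by Z:
  weight(Z=0) = 1/30
  weight(Z=1) = 1/12
Total weight = 1/30 + 1/12 = 7/60
P(Z=0 | obs) = 1/30 / 7/60 = 2/7
P(Z=1 | obs) = 1/12 / 7/60 = 5/7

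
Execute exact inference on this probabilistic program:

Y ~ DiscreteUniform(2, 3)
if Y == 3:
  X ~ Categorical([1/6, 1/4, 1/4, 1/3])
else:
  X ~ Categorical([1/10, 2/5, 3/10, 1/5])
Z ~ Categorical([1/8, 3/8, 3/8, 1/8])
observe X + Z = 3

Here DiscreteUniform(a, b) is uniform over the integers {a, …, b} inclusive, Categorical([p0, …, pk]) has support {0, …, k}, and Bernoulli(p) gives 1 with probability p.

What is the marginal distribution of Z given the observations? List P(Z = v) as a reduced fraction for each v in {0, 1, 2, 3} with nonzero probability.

Enumerate traces; 8 have nonzero weight after conditioning:
  (Y=2, X=0, Z=3) weight 1/160
  (Y=2, X=1, Z=2) weight 3/40
  (Y=2, X=2, Z=1) weight 9/160
  (Y=2, X=3, Z=0) weight 1/80
  (Y=3, X=0, Z=3) weight 1/96
  (Y=3, X=1, Z=2) weight 3/64
  (Y=3, X=2, Z=1) weight 3/64
  (Y=3, X=3, Z=0) weight 1/48
Group by Z:
  weight(Z=0) = 1/30
  weight(Z=1) = 33/320
  weight(Z=2) = 39/320
  weight(Z=3) = 1/60
Total weight = 1/30 + 33/320 + 39/320 + 1/60 = 11/40
P(Z=0 | obs) = 1/30 / 11/40 = 4/33
P(Z=1 | obs) = 33/320 / 11/40 = 3/8
P(Z=2 | obs) = 39/320 / 11/40 = 39/88
P(Z=3 | obs) = 1/60 / 11/40 = 2/33

P(Z=0) = 4/33, P(Z=1) = 3/8, P(Z=2) = 39/88, P(Z=3) = 2/33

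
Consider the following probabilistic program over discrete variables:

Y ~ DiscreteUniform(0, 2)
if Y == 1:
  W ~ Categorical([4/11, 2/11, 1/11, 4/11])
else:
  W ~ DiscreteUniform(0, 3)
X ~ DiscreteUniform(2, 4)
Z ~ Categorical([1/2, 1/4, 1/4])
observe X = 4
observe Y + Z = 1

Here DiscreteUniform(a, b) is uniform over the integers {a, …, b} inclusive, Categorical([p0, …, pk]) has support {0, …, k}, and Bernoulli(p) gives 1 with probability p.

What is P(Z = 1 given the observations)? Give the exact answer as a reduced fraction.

Enumerate traces; 8 have nonzero weight after conditioning:
  (Y=0, W=0, X=4, Z=1) weight 1/144
  (Y=0, W=1, X=4, Z=1) weight 1/144
  (Y=0, W=2, X=4, Z=1) weight 1/144
  (Y=0, W=3, X=4, Z=1) weight 1/144
  (Y=1, W=0, X=4, Z=0) weight 2/99
  (Y=1, W=1, X=4, Z=0) weight 1/99
  (Y=1, W=2, X=4, Z=0) weight 1/198
  (Y=1, W=3, X=4, Z=0) weight 2/99
Group by Z:
  weight(Z=0) = 1/18
  weight(Z=1) = 1/36
Total weight = 1/18 + 1/36 = 1/12
P(Z=0 | obs) = 1/18 / 1/12 = 2/3
P(Z=1 | obs) = 1/36 / 1/12 = 1/3

P(Z = 1 | obs) = 1/3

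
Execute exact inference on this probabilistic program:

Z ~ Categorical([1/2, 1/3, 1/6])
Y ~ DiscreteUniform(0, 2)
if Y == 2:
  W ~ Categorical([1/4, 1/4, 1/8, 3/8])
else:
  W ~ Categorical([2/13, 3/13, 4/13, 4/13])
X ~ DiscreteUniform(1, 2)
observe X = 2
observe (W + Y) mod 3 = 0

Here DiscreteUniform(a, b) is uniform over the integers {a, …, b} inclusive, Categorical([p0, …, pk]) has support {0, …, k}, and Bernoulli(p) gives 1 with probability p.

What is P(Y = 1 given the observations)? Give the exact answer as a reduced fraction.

Enumerate traces; 12 have nonzero weight after conditioning:
  (Z=0, Y=0, W=0, X=2) weight 1/78
  (Z=0, Y=0, W=3, X=2) weight 1/39
  (Z=0, Y=1, W=2, X=2) weight 1/39
  (Z=0, Y=2, W=1, X=2) weight 1/48
  (Z=1, Y=0, W=0, X=2) weight 1/117
  (Z=1, Y=0, W=3, X=2) weight 2/117
  (Z=1, Y=1, W=2, X=2) weight 2/117
  (Z=1, Y=2, W=1, X=2) weight 1/72
  … 4 more
Group by Y:
  weight(Y=0) = 1/13
  weight(Y=1) = 2/39
  weight(Y=2) = 1/24
Total weight = 1/13 + 2/39 + 1/24 = 53/312
P(Y=0 | obs) = 1/13 / 53/312 = 24/53
P(Y=1 | obs) = 2/39 / 53/312 = 16/53
P(Y=2 | obs) = 1/24 / 53/312 = 13/53

P(Y = 1 | obs) = 16/53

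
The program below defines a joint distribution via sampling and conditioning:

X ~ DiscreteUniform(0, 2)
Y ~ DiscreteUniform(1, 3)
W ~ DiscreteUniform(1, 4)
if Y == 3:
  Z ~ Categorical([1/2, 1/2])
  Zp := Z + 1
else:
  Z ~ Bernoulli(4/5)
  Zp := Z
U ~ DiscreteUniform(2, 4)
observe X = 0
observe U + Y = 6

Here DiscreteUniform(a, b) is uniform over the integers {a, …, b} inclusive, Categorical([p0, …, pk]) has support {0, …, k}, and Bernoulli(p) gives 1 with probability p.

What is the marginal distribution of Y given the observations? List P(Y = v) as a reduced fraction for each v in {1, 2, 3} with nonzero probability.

Enumerate traces; 16 have nonzero weight after conditioning:
  (X=0, Y=2, W=1, Z=0, U=4) weight 1/540
  (X=0, Y=2, W=1, Z=1, U=4) weight 1/135
  (X=0, Y=2, W=2, Z=0, U=4) weight 1/540
  (X=0, Y=2, W=2, Z=1, U=4) weight 1/135
  (X=0, Y=2, W=3, Z=0, U=4) weight 1/540
  (X=0, Y=2, W=3, Z=1, U=4) weight 1/135
  (X=0, Y=2, W=4, Z=0, U=4) weight 1/540
  (X=0, Y=2, W=4, Z=1, U=4) weight 1/135
  (X=0, Y=3, W=1, Z=0, U=3) weight 1/216
  … 7 more
Group by Y:
  weight(Y=2) = 1/27
  weight(Y=3) = 1/27
Total weight = 1/27 + 1/27 = 2/27
P(Y=2 | obs) = 1/27 / 2/27 = 1/2
P(Y=3 | obs) = 1/27 / 2/27 = 1/2

P(Y=2) = 1/2, P(Y=3) = 1/2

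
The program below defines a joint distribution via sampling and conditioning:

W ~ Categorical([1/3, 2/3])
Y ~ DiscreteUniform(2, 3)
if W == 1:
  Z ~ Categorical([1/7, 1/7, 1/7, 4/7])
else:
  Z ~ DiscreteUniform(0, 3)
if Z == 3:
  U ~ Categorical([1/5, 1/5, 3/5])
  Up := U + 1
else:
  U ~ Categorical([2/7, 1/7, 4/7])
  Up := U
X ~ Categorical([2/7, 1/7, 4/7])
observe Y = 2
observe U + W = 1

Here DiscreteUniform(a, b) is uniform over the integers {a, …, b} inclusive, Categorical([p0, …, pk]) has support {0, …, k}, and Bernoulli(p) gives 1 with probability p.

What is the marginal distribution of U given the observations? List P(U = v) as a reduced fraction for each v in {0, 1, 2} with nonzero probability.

P(U=0) = 232/309, P(U=1) = 77/309

Enumerate traces; 24 have nonzero weight after conditioning:
  (W=0, Y=2, Z=0, U=1, X=0) weight 1/588
  (W=0, Y=2, Z=0, U=1, X=1) weight 1/1176
  (W=0, Y=2, Z=0, U=1, X=2) weight 1/294
  (W=0, Y=2, Z=1, U=1, X=0) weight 1/588
  (W=0, Y=2, Z=1, U=1, X=1) weight 1/1176
  (W=0, Y=2, Z=1, U=1, X=2) weight 1/294
  (W=0, Y=2, Z=2, U=1, X=0) weight 1/588
  (W=0, Y=2, Z=2, U=1, X=1) weight 1/1176
  (W=1, Y=2, Z=0, U=0, X=0) weight 4/1029
  … 15 more
Group by U:
  weight(U=0) = 58/735
  weight(U=1) = 11/420
Total weight = 58/735 + 11/420 = 103/980
P(U=0 | obs) = 58/735 / 103/980 = 232/309
P(U=1 | obs) = 11/420 / 103/980 = 77/309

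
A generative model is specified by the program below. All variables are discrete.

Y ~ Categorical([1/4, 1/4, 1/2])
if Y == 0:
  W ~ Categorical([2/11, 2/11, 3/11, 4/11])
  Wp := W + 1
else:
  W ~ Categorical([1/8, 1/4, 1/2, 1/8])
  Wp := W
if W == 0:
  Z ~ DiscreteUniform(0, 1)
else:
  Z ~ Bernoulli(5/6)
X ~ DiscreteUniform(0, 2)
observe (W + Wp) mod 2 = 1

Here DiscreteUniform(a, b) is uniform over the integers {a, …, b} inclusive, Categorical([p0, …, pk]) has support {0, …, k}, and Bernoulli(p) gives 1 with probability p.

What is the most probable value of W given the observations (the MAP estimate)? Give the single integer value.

Enumerate traces; 24 have nonzero weight after conditioning:
  (Y=0, W=0, Z=0, X=0) weight 1/132
  (Y=0, W=0, Z=0, X=1) weight 1/132
  (Y=0, W=0, Z=0, X=2) weight 1/132
  (Y=0, W=0, Z=1, X=0) weight 1/132
  (Y=0, W=0, Z=1, X=1) weight 1/132
  (Y=0, W=0, Z=1, X=2) weight 1/132
  (Y=0, W=1, Z=0, X=0) weight 1/396
  (Y=0, W=1, Z=0, X=1) weight 1/396
  (Y=0, W=2, Z=0, X=0) weight 1/264
  (Y=0, W=3, Z=0, X=0) weight 1/198
  … 14 more
Group by W:
  weight(W=0) = 1/22
  weight(W=1) = 1/22
  weight(W=2) = 3/44
  weight(W=3) = 1/11
Total weight = 1/22 + 1/22 + 3/44 + 1/11 = 1/4
P(W=0 | obs) = 1/22 / 1/4 = 2/11
P(W=1 | obs) = 1/22 / 1/4 = 2/11
P(W=2 | obs) = 3/44 / 1/4 = 3/11
P(W=3 | obs) = 1/11 / 1/4 = 4/11
argmax = 3

argmax_v P(W = v | obs) = 3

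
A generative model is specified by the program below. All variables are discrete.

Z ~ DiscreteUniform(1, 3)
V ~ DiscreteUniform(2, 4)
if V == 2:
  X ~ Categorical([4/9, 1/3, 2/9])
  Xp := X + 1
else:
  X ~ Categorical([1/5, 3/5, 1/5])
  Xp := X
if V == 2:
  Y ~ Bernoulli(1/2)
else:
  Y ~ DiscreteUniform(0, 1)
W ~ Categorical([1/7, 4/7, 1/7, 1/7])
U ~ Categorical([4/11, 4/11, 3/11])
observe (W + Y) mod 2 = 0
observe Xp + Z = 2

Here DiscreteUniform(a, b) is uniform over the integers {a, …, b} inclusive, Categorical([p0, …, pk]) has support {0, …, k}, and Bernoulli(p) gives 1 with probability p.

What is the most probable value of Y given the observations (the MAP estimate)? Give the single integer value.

argmax_v P(Y = v | obs) = 1

Enumerate traces; 60 have nonzero weight after conditioning:
  (Z=1, V=2, X=0, Y=0, W=0, U=0) weight 8/6237
  (Z=1, V=2, X=0, Y=0, W=0, U=1) weight 8/6237
  (Z=1, V=2, X=0, Y=0, W=0, U=2) weight 2/2079
  (Z=1, V=2, X=0, Y=0, W=2, U=0) weight 8/6237
  (Z=1, V=2, X=0, Y=0, W=2, U=1) weight 8/6237
  (Z=1, V=2, X=0, Y=0, W=2, U=2) weight 2/2079
  (Z=1, V=2, X=0, Y=1, W=1, U=0) weight 32/6237
  (Z=1, V=2, X=0, Y=1, W=1, U=1) weight 32/6237
  … 52 more
Group by Y:
  weight(Y=0) = 92/2835
  weight(Y=1) = 46/567
Total weight = 92/2835 + 46/567 = 46/405
P(Y=0 | obs) = 92/2835 / 46/405 = 2/7
P(Y=1 | obs) = 46/567 / 46/405 = 5/7
argmax = 1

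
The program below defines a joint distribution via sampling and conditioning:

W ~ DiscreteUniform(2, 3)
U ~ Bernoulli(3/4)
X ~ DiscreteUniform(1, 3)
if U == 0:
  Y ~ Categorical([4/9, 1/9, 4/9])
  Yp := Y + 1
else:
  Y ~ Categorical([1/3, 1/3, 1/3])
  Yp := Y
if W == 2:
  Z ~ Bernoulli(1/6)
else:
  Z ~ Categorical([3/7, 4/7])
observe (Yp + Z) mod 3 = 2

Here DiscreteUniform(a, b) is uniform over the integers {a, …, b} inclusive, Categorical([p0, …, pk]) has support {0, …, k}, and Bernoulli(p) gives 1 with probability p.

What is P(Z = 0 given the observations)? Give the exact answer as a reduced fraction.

Enumerate traces; 24 have nonzero weight after conditioning:
  (W=2, U=0, X=1, Y=0, Z=1) weight 1/324
  (W=2, U=0, X=1, Y=1, Z=0) weight 5/1296
  (W=2, U=0, X=2, Y=0, Z=1) weight 1/324
  (W=2, U=0, X=2, Y=1, Z=0) weight 5/1296
  (W=2, U=0, X=3, Y=0, Z=1) weight 1/324
  (W=2, U=0, X=3, Y=1, Z=0) weight 5/1296
  (W=2, U=1, X=1, Y=1, Z=1) weight 1/144
  (W=2, U=1, X=1, Y=2, Z=0) weight 5/144
  … 16 more
Group by Z:
  weight(Z=0) = 265/1512
  weight(Z=1) = 403/3024
Total weight = 265/1512 + 403/3024 = 311/1008
P(Z=0 | obs) = 265/1512 / 311/1008 = 530/933
P(Z=1 | obs) = 403/3024 / 311/1008 = 403/933

P(Z = 0 | obs) = 530/933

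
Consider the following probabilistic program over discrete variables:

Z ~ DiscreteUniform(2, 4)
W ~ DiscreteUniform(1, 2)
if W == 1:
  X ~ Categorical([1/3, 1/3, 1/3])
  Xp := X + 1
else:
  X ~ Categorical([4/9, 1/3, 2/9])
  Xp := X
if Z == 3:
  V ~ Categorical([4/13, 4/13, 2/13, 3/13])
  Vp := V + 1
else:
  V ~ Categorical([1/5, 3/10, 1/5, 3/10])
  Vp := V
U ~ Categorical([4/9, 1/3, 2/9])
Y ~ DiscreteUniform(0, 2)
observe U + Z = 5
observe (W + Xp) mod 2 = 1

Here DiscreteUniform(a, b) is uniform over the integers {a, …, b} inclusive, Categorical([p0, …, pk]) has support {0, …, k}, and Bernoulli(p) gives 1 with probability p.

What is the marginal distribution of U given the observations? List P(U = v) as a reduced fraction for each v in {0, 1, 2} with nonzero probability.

P(U=1) = 3/5, P(U=2) = 2/5

Enumerate traces; 48 have nonzero weight after conditioning:
  (Z=3, W=1, X=1, V=0, U=2, Y=0) weight 4/3159
  (Z=3, W=1, X=1, V=0, U=2, Y=1) weight 4/3159
  (Z=3, W=1, X=1, V=0, U=2, Y=2) weight 4/3159
  (Z=3, W=1, X=1, V=1, U=2, Y=0) weight 4/3159
  (Z=3, W=1, X=1, V=1, U=2, Y=1) weight 4/3159
  (Z=3, W=1, X=1, V=1, U=2, Y=2) weight 4/3159
  (Z=3, W=1, X=1, V=2, U=2, Y=0) weight 2/3159
  (Z=3, W=1, X=1, V=2, U=2, Y=1) weight 2/3159
  (Z=4, W=1, X=1, V=0, U=1, Y=0) weight 1/810
  … 39 more
Group by U:
  weight(U=1) = 1/27
  weight(U=2) = 2/81
Total weight = 1/27 + 2/81 = 5/81
P(U=1 | obs) = 1/27 / 5/81 = 3/5
P(U=2 | obs) = 2/81 / 5/81 = 2/5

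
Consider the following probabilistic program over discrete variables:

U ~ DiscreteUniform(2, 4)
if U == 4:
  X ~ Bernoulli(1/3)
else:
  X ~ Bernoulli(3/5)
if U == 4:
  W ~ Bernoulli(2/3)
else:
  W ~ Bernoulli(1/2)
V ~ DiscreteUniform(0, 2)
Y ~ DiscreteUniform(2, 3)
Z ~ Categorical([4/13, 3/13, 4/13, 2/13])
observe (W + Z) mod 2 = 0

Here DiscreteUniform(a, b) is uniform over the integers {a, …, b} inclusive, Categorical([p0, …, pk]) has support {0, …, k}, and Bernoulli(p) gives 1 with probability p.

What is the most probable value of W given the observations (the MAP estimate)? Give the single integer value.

Enumerate traces; 144 have nonzero weight after conditioning:
  (U=2, X=0, W=0, V=0, Y=2, Z=0) weight 2/585
  (U=2, X=0, W=0, V=0, Y=2, Z=2) weight 2/585
  (U=2, X=0, W=0, V=0, Y=3, Z=0) weight 2/585
  (U=2, X=0, W=0, V=0, Y=3, Z=2) weight 2/585
  (U=2, X=0, W=0, V=1, Y=2, Z=0) weight 2/585
  (U=2, X=0, W=0, V=1, Y=2, Z=2) weight 2/585
  (U=2, X=0, W=0, V=1, Y=3, Z=0) weight 2/585
  (U=2, X=0, W=0, V=1, Y=3, Z=2) weight 2/585
  (U=2, X=0, W=1, V=0, Y=2, Z=1) weight 1/390
  … 135 more
Group by W:
  weight(W=0) = 32/117
  weight(W=1) = 25/117
Total weight = 32/117 + 25/117 = 19/39
P(W=0 | obs) = 32/117 / 19/39 = 32/57
P(W=1 | obs) = 25/117 / 19/39 = 25/57
argmax = 0

argmax_v P(W = v | obs) = 0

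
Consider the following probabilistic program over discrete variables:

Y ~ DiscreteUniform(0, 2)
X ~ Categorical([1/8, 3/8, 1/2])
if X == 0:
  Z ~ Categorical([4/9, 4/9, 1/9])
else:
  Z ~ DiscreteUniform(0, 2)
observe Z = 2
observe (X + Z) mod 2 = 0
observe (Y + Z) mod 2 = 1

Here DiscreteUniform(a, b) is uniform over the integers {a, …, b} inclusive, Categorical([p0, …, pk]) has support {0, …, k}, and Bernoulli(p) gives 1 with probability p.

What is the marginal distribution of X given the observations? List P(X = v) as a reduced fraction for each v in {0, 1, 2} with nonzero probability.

P(X=0) = 1/13, P(X=2) = 12/13

Enumerate traces; 2 have nonzero weight after conditioning:
  (Y=1, X=0, Z=2) weight 1/216
  (Y=1, X=2, Z=2) weight 1/18
Group by X:
  weight(X=0) = 1/216
  weight(X=2) = 1/18
Total weight = 1/216 + 1/18 = 13/216
P(X=0 | obs) = 1/216 / 13/216 = 1/13
P(X=2 | obs) = 1/18 / 13/216 = 12/13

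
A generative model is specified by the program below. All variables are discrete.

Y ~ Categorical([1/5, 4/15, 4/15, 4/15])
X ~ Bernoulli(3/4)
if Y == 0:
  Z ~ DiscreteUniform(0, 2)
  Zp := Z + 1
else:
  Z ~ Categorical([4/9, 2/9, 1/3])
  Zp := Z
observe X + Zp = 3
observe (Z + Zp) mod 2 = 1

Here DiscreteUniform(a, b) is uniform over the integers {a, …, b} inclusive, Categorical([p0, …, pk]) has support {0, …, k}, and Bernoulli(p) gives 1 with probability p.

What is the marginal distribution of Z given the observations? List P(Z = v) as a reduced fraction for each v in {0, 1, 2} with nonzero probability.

P(Z=1) = 3/4, P(Z=2) = 1/4

Enumerate traces; 2 have nonzero weight after conditioning:
  (Y=0, X=0, Z=2) weight 1/60
  (Y=0, X=1, Z=1) weight 1/20
Group by Z:
  weight(Z=1) = 1/20
  weight(Z=2) = 1/60
Total weight = 1/20 + 1/60 = 1/15
P(Z=1 | obs) = 1/20 / 1/15 = 3/4
P(Z=2 | obs) = 1/60 / 1/15 = 1/4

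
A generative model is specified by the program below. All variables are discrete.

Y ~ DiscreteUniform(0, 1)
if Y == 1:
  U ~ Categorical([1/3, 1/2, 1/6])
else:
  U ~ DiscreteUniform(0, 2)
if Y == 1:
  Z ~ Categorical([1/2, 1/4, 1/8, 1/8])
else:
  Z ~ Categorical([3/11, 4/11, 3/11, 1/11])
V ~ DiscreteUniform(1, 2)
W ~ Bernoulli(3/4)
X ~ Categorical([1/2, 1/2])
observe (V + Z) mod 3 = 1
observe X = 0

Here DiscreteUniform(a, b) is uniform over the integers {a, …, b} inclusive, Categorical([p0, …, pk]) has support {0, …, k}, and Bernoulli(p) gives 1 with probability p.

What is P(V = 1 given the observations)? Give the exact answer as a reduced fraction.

Enumerate traces; 36 have nonzero weight after conditioning:
  (Y=0, U=0, Z=0, V=1, W=0, X=0) weight 1/352
  (Y=0, U=0, Z=0, V=1, W=1, X=0) weight 3/352
  (Y=0, U=0, Z=2, V=2, W=0, X=0) weight 1/352
  (Y=0, U=0, Z=2, V=2, W=1, X=0) weight 3/352
  (Y=0, U=0, Z=3, V=1, W=0, X=0) weight 1/1056
  (Y=0, U=0, Z=3, V=1, W=1, X=0) weight 1/352
  (Y=0, U=1, Z=0, V=1, W=0, X=0) weight 1/352
  (Y=0, U=1, Z=0, V=1, W=1, X=0) weight 3/352
  … 28 more
Group by V:
  weight(V=1) = 87/704
  weight(V=2) = 35/704
Total weight = 87/704 + 35/704 = 61/352
P(V=1 | obs) = 87/704 / 61/352 = 87/122
P(V=2 | obs) = 35/704 / 61/352 = 35/122

P(V = 1 | obs) = 87/122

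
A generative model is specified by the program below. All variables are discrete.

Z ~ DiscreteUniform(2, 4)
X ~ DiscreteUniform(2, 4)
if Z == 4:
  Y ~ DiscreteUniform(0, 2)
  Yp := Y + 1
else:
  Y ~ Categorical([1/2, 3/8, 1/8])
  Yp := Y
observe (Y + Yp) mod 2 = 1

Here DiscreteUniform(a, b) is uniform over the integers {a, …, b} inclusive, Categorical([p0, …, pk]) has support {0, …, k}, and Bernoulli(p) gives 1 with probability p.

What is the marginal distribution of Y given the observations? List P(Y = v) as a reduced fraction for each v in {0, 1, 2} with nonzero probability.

Enumerate traces; 9 have nonzero weight after conditioning:
  (Z=4, X=2, Y=0) weight 1/27
  (Z=4, X=2, Y=1) weight 1/27
  (Z=4, X=2, Y=2) weight 1/27
  (Z=4, X=3, Y=0) weight 1/27
  (Z=4, X=3, Y=1) weight 1/27
  (Z=4, X=3, Y=2) weight 1/27
  (Z=4, X=4, Y=0) weight 1/27
  (Z=4, X=4, Y=1) weight 1/27
  … 1 more
Group by Y:
  weight(Y=0) = 1/9
  weight(Y=1) = 1/9
  weight(Y=2) = 1/9
Total weight = 1/9 + 1/9 + 1/9 = 1/3
P(Y=0 | obs) = 1/9 / 1/3 = 1/3
P(Y=1 | obs) = 1/9 / 1/3 = 1/3
P(Y=2 | obs) = 1/9 / 1/3 = 1/3

P(Y=0) = 1/3, P(Y=1) = 1/3, P(Y=2) = 1/3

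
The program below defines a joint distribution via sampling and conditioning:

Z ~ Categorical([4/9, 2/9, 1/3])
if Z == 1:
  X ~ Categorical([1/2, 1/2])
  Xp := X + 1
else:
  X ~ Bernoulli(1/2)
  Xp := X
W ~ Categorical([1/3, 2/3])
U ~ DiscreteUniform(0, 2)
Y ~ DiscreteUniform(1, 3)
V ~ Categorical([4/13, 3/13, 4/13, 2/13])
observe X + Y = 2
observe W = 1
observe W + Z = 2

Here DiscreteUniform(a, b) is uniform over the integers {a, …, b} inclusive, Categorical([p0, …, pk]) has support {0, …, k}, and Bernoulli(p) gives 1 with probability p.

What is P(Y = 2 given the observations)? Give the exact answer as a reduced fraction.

Enumerate traces; 24 have nonzero weight after conditioning:
  (Z=1, X=0, W=1, U=0, Y=2, V=0) weight 8/3159
  (Z=1, X=0, W=1, U=0, Y=2, V=1) weight 2/1053
  (Z=1, X=0, W=1, U=0, Y=2, V=2) weight 8/3159
  (Z=1, X=0, W=1, U=0, Y=2, V=3) weight 4/3159
  (Z=1, X=0, W=1, U=1, Y=2, V=0) weight 8/3159
  (Z=1, X=0, W=1, U=1, Y=2, V=1) weight 2/1053
  (Z=1, X=0, W=1, U=1, Y=2, V=2) weight 8/3159
  (Z=1, X=0, W=1, U=1, Y=2, V=3) weight 4/3159
  (Z=1, X=1, W=1, U=0, Y=1, V=0) weight 8/3159
  … 15 more
Group by Y:
  weight(Y=1) = 2/81
  weight(Y=2) = 2/81
Total weight = 2/81 + 2/81 = 4/81
P(Y=1 | obs) = 2/81 / 4/81 = 1/2
P(Y=2 | obs) = 2/81 / 4/81 = 1/2

P(Y = 2 | obs) = 1/2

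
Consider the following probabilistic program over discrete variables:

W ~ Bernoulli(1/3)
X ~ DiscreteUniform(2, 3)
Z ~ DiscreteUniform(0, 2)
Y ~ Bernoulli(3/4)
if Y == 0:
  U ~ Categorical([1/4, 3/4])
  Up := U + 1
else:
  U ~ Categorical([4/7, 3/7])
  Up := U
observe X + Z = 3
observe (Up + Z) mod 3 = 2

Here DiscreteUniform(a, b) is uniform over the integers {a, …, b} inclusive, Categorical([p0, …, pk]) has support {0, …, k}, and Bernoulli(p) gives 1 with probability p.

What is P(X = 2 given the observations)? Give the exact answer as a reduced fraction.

P(X = 2 | obs) = 43/64

Enumerate traces; 6 have nonzero weight after conditioning:
  (W=0, X=2, Z=1, Y=0, U=0) weight 1/144
  (W=0, X=2, Z=1, Y=1, U=1) weight 1/28
  (W=0, X=3, Z=0, Y=0, U=1) weight 1/48
  (W=1, X=2, Z=1, Y=0, U=0) weight 1/288
  (W=1, X=2, Z=1, Y=1, U=1) weight 1/56
  (W=1, X=3, Z=0, Y=0, U=1) weight 1/96
Group by X:
  weight(X=2) = 43/672
  weight(X=3) = 1/32
Total weight = 43/672 + 1/32 = 2/21
P(X=2 | obs) = 43/672 / 2/21 = 43/64
P(X=3 | obs) = 1/32 / 2/21 = 21/64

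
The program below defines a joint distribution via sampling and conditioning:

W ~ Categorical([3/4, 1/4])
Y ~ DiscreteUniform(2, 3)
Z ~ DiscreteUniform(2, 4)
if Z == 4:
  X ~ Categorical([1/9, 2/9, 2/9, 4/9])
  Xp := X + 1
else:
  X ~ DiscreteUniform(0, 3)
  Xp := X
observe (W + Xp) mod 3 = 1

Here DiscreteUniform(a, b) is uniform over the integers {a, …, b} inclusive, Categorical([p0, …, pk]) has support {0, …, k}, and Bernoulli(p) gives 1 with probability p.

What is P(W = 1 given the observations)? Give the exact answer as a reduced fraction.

P(W = 1 | obs) = 22/79

Enumerate traces; 18 have nonzero weight after conditioning:
  (W=0, Y=2, Z=2, X=1) weight 1/32
  (W=0, Y=2, Z=3, X=1) weight 1/32
  (W=0, Y=2, Z=4, X=0) weight 1/72
  (W=0, Y=2, Z=4, X=3) weight 1/18
  (W=0, Y=3, Z=2, X=1) weight 1/32
  (W=0, Y=3, Z=3, X=1) weight 1/32
  (W=0, Y=3, Z=4, X=0) weight 1/72
  (W=0, Y=3, Z=4, X=3) weight 1/18
  (W=1, Y=2, Z=2, X=0) weight 1/96
  … 9 more
Group by W:
  weight(W=0) = 19/72
  weight(W=1) = 11/108
Total weight = 19/72 + 11/108 = 79/216
P(W=0 | obs) = 19/72 / 79/216 = 57/79
P(W=1 | obs) = 11/108 / 79/216 = 22/79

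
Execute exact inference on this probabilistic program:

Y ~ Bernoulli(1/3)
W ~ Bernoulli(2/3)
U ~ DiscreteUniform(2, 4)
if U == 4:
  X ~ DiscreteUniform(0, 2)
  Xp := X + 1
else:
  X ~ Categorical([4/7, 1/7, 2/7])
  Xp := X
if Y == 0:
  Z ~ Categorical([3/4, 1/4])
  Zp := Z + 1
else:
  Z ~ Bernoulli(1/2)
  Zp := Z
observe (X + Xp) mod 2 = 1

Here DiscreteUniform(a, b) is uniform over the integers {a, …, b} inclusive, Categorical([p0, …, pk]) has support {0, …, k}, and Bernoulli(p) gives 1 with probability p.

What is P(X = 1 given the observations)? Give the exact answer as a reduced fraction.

P(X = 1 | obs) = 1/3

Enumerate traces; 24 have nonzero weight after conditioning:
  (Y=0, W=0, U=4, X=0, Z=0) weight 1/54
  (Y=0, W=0, U=4, X=0, Z=1) weight 1/162
  (Y=0, W=0, U=4, X=1, Z=0) weight 1/54
  (Y=0, W=0, U=4, X=1, Z=1) weight 1/162
  (Y=0, W=0, U=4, X=2, Z=0) weight 1/54
  (Y=0, W=0, U=4, X=2, Z=1) weight 1/162
  (Y=0, W=1, U=4, X=0, Z=0) weight 1/27
  (Y=0, W=1, U=4, X=0, Z=1) weight 1/81
  … 16 more
Group by X:
  weight(X=0) = 1/9
  weight(X=1) = 1/9
  weight(X=2) = 1/9
Total weight = 1/9 + 1/9 + 1/9 = 1/3
P(X=0 | obs) = 1/9 / 1/3 = 1/3
P(X=1 | obs) = 1/9 / 1/3 = 1/3
P(X=2 | obs) = 1/9 / 1/3 = 1/3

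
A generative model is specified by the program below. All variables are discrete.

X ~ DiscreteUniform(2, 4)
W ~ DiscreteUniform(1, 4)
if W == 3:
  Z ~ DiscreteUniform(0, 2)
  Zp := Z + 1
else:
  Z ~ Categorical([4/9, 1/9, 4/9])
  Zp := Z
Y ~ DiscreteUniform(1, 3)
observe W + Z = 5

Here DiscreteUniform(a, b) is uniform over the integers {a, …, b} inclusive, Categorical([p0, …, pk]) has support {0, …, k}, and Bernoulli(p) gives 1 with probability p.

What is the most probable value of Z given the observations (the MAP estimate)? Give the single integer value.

Enumerate traces; 18 have nonzero weight after conditioning:
  (X=2, W=3, Z=2, Y=1) weight 1/108
  (X=2, W=3, Z=2, Y=2) weight 1/108
  (X=2, W=3, Z=2, Y=3) weight 1/108
  (X=2, W=4, Z=1, Y=1) weight 1/324
  (X=2, W=4, Z=1, Y=2) weight 1/324
  (X=2, W=4, Z=1, Y=3) weight 1/324
  (X=3, W=3, Z=2, Y=1) weight 1/108
  (X=3, W=3, Z=2, Y=2) weight 1/108
  … 10 more
Group by Z:
  weight(Z=1) = 1/36
  weight(Z=2) = 1/12
Total weight = 1/36 + 1/12 = 1/9
P(Z=1 | obs) = 1/36 / 1/9 = 1/4
P(Z=2 | obs) = 1/12 / 1/9 = 3/4
argmax = 2

argmax_v P(Z = v | obs) = 2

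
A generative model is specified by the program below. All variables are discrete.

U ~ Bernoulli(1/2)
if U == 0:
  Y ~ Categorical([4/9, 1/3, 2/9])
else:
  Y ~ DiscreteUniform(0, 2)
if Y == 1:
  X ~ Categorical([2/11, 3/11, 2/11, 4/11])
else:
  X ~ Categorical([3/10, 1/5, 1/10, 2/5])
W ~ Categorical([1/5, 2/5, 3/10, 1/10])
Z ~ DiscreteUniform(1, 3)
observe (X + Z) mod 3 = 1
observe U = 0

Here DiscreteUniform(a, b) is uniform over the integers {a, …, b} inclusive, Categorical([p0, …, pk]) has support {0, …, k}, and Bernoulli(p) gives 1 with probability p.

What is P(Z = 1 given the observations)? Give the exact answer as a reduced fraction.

P(Z = 1 | obs) = 107/165

Enumerate traces; 48 have nonzero weight after conditioning:
  (U=0, Y=0, X=0, W=0, Z=1) weight 1/225
  (U=0, Y=0, X=0, W=1, Z=1) weight 2/225
  (U=0, Y=0, X=0, W=2, Z=1) weight 1/150
  (U=0, Y=0, X=0, W=3, Z=1) weight 1/450
  (U=0, Y=0, X=1, W=0, Z=3) weight 2/675
  (U=0, Y=0, X=1, W=1, Z=3) weight 4/675
  (U=0, Y=0, X=1, W=2, Z=3) weight 1/225
  (U=0, Y=0, X=1, W=3, Z=3) weight 1/675
  (U=0, Y=0, X=2, W=0, Z=2) weight 1/675
  … 39 more
Group by Z:
  weight(Z=1) = 107/990
  weight(Z=2) = 7/330
  weight(Z=3) = 37/990
Total weight = 107/990 + 7/330 + 37/990 = 1/6
P(Z=1 | obs) = 107/990 / 1/6 = 107/165
P(Z=2 | obs) = 7/330 / 1/6 = 7/55
P(Z=3 | obs) = 37/990 / 1/6 = 37/165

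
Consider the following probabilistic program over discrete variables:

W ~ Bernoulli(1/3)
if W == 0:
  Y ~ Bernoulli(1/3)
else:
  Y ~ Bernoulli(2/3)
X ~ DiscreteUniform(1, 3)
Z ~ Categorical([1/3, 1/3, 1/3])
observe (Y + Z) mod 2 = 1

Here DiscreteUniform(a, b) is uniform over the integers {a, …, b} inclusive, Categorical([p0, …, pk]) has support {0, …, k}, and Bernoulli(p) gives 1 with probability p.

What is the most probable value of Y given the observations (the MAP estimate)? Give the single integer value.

Enumerate traces; 18 have nonzero weight after conditioning:
  (W=0, Y=0, X=1, Z=1) weight 4/81
  (W=0, Y=0, X=2, Z=1) weight 4/81
  (W=0, Y=0, X=3, Z=1) weight 4/81
  (W=0, Y=1, X=1, Z=0) weight 2/81
  (W=0, Y=1, X=1, Z=2) weight 2/81
  (W=0, Y=1, X=2, Z=0) weight 2/81
  (W=0, Y=1, X=2, Z=2) weight 2/81
  (W=0, Y=1, X=3, Z=0) weight 2/81
  … 10 more
Group by Y:
  weight(Y=0) = 5/27
  weight(Y=1) = 8/27
Total weight = 5/27 + 8/27 = 13/27
P(Y=0 | obs) = 5/27 / 13/27 = 5/13
P(Y=1 | obs) = 8/27 / 13/27 = 8/13
argmax = 1

argmax_v P(Y = v | obs) = 1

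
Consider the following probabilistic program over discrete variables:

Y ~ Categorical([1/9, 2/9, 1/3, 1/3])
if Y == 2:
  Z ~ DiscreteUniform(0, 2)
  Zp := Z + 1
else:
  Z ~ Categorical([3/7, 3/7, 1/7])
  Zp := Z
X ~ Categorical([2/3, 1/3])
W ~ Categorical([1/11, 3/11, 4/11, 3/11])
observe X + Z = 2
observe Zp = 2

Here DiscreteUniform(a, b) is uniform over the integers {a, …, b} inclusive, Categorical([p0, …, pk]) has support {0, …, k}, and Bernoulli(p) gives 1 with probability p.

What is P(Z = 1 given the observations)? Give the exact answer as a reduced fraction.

P(Z = 1 | obs) = 7/19

Enumerate traces; 16 have nonzero weight after conditioning:
  (Y=0, Z=2, X=0, W=0) weight 2/2079
  (Y=0, Z=2, X=0, W=1) weight 2/693
  (Y=0, Z=2, X=0, W=2) weight 8/2079
  (Y=0, Z=2, X=0, W=3) weight 2/693
  (Y=1, Z=2, X=0, W=0) weight 4/2079
  (Y=1, Z=2, X=0, W=1) weight 4/693
  (Y=1, Z=2, X=0, W=2) weight 16/2079
  (Y=1, Z=2, X=0, W=3) weight 4/693
  (Y=2, Z=1, X=1, W=0) weight 1/297
  … 7 more
Group by Z:
  weight(Z=1) = 1/27
  weight(Z=2) = 4/63
Total weight = 1/27 + 4/63 = 19/189
P(Z=1 | obs) = 1/27 / 19/189 = 7/19
P(Z=2 | obs) = 4/63 / 19/189 = 12/19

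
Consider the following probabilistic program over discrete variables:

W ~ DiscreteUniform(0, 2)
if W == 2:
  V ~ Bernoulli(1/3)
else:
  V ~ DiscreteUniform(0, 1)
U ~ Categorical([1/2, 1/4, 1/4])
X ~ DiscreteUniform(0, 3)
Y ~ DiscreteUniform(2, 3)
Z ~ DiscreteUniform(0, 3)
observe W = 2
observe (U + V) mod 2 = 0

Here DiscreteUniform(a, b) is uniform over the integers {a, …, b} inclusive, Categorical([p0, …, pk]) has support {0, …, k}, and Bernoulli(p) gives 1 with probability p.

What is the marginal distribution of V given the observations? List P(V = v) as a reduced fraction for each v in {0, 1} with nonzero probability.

P(V=0) = 6/7, P(V=1) = 1/7

Enumerate traces; 96 have nonzero weight after conditioning:
  (W=2, V=0, U=0, X=0, Y=2, Z=0) weight 1/288
  (W=2, V=0, U=0, X=0, Y=2, Z=1) weight 1/288
  (W=2, V=0, U=0, X=0, Y=2, Z=2) weight 1/288
  (W=2, V=0, U=0, X=0, Y=2, Z=3) weight 1/288
  (W=2, V=0, U=0, X=0, Y=3, Z=0) weight 1/288
  (W=2, V=0, U=0, X=0, Y=3, Z=1) weight 1/288
  (W=2, V=0, U=0, X=0, Y=3, Z=2) weight 1/288
  (W=2, V=0, U=0, X=0, Y=3, Z=3) weight 1/288
  (W=2, V=1, U=1, X=0, Y=2, Z=0) weight 1/1152
  … 87 more
Group by V:
  weight(V=0) = 1/6
  weight(V=1) = 1/36
Total weight = 1/6 + 1/36 = 7/36
P(V=0 | obs) = 1/6 / 7/36 = 6/7
P(V=1 | obs) = 1/36 / 7/36 = 1/7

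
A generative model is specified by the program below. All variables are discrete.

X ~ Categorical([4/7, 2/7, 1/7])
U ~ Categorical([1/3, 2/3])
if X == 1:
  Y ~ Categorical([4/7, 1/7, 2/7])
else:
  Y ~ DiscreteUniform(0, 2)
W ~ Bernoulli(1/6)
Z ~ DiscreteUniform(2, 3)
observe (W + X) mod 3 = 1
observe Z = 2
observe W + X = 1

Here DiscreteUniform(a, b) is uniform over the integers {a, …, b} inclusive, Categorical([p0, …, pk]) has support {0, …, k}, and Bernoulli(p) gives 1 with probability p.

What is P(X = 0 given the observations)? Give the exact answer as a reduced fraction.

P(X = 0 | obs) = 2/7

Enumerate traces; 12 have nonzero weight after conditioning:
  (X=0, U=0, Y=0, W=1, Z=2) weight 1/189
  (X=0, U=0, Y=1, W=1, Z=2) weight 1/189
  (X=0, U=0, Y=2, W=1, Z=2) weight 1/189
  (X=0, U=1, Y=0, W=1, Z=2) weight 2/189
  (X=0, U=1, Y=1, W=1, Z=2) weight 2/189
  (X=0, U=1, Y=2, W=1, Z=2) weight 2/189
  (X=1, U=0, Y=0, W=0, Z=2) weight 10/441
  (X=1, U=0, Y=1, W=0, Z=2) weight 5/882
  … 4 more
Group by X:
  weight(X=0) = 1/21
  weight(X=1) = 5/42
Total weight = 1/21 + 5/42 = 1/6
P(X=0 | obs) = 1/21 / 1/6 = 2/7
P(X=1 | obs) = 5/42 / 1/6 = 5/7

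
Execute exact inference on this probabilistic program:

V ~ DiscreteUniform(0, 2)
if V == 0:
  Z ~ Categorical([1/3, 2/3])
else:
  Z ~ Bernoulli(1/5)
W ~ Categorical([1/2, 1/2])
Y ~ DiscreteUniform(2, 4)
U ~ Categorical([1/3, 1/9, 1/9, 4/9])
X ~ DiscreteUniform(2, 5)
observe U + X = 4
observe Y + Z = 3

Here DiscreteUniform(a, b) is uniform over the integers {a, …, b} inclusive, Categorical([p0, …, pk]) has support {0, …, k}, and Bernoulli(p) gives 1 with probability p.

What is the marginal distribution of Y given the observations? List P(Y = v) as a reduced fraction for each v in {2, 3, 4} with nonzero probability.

Enumerate traces; 36 have nonzero weight after conditioning:
  (V=0, Z=0, W=0, Y=3, U=0, X=4) weight 1/648
  (V=0, Z=0, W=0, Y=3, U=1, X=3) weight 1/1944
  (V=0, Z=0, W=0, Y=3, U=2, X=2) weight 1/1944
  (V=0, Z=0, W=1, Y=3, U=0, X=4) weight 1/648
  (V=0, Z=0, W=1, Y=3, U=1, X=3) weight 1/1944
  (V=0, Z=0, W=1, Y=3, U=2, X=2) weight 1/1944
  (V=0, Z=1, W=0, Y=2, U=0, X=4) weight 1/324
  (V=0, Z=1, W=0, Y=2, U=1, X=3) weight 1/972
  … 28 more
Group by Y:
  weight(Y=2) = 4/243
  weight(Y=3) = 29/972
Total weight = 4/243 + 29/972 = 5/108
P(Y=2 | obs) = 4/243 / 5/108 = 16/45
P(Y=3 | obs) = 29/972 / 5/108 = 29/45

P(Y=2) = 16/45, P(Y=3) = 29/45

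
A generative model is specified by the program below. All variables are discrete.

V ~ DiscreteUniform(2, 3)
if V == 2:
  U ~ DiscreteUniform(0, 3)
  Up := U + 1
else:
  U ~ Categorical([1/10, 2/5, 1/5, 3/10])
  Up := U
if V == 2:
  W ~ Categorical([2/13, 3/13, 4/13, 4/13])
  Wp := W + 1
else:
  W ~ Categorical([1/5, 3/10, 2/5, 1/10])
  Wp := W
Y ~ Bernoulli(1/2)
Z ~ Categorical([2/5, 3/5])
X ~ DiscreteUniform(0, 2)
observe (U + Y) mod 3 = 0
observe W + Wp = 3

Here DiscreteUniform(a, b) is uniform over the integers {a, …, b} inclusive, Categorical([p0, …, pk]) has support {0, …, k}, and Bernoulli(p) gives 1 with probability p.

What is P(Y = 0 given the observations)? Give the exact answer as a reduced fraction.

P(Y = 0 | obs) = 2/3

Enumerate traces; 18 have nonzero weight after conditioning:
  (V=2, U=0, W=1, Y=0, Z=0, X=0) weight 1/520
  (V=2, U=0, W=1, Y=0, Z=0, X=1) weight 1/520
  (V=2, U=0, W=1, Y=0, Z=0, X=2) weight 1/520
  (V=2, U=0, W=1, Y=0, Z=1, X=0) weight 3/1040
  (V=2, U=0, W=1, Y=0, Z=1, X=1) weight 3/1040
  (V=2, U=0, W=1, Y=0, Z=1, X=2) weight 3/1040
  (V=2, U=2, W=1, Y=1, Z=0, X=0) weight 1/520
  (V=2, U=2, W=1, Y=1, Z=0, X=1) weight 1/520
  … 10 more
Group by Y:
  weight(Y=0) = 3/104
  weight(Y=1) = 3/208
Total weight = 3/104 + 3/208 = 9/208
P(Y=0 | obs) = 3/104 / 9/208 = 2/3
P(Y=1 | obs) = 3/208 / 9/208 = 1/3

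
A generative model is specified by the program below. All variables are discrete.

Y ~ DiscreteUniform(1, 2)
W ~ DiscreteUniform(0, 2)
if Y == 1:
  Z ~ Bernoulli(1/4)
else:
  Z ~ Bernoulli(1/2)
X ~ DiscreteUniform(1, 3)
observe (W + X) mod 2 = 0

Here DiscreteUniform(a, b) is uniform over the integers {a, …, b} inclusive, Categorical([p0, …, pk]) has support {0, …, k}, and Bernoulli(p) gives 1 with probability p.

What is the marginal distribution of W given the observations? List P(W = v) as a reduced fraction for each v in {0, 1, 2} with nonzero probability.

Enumerate traces; 16 have nonzero weight after conditioning:
  (Y=1, W=0, Z=0, X=2) weight 1/24
  (Y=1, W=0, Z=1, X=2) weight 1/72
  (Y=1, W=1, Z=0, X=1) weight 1/24
  (Y=1, W=1, Z=0, X=3) weight 1/24
  (Y=1, W=1, Z=1, X=1) weight 1/72
  (Y=1, W=1, Z=1, X=3) weight 1/72
  (Y=1, W=2, Z=0, X=2) weight 1/24
  (Y=1, W=2, Z=1, X=2) weight 1/72
  … 8 more
Group by W:
  weight(W=0) = 1/9
  weight(W=1) = 2/9
  weight(W=2) = 1/9
Total weight = 1/9 + 2/9 + 1/9 = 4/9
P(W=0 | obs) = 1/9 / 4/9 = 1/4
P(W=1 | obs) = 2/9 / 4/9 = 1/2
P(W=2 | obs) = 1/9 / 4/9 = 1/4

P(W=0) = 1/4, P(W=1) = 1/2, P(W=2) = 1/4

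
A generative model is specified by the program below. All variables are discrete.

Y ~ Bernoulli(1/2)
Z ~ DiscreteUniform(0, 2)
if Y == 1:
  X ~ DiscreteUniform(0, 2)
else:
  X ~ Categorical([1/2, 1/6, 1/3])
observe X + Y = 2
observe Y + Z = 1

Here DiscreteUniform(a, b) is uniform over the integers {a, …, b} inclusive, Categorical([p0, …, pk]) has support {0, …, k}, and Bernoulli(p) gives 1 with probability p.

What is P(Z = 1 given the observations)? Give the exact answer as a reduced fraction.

Enumerate traces; 2 have nonzero weight after conditioning:
  (Y=0, Z=1, X=2) weight 1/18
  (Y=1, Z=0, X=1) weight 1/18
Group by Z:
  weight(Z=0) = 1/18
  weight(Z=1) = 1/18
Total weight = 1/18 + 1/18 = 1/9
P(Z=0 | obs) = 1/18 / 1/9 = 1/2
P(Z=1 | obs) = 1/18 / 1/9 = 1/2

P(Z = 1 | obs) = 1/2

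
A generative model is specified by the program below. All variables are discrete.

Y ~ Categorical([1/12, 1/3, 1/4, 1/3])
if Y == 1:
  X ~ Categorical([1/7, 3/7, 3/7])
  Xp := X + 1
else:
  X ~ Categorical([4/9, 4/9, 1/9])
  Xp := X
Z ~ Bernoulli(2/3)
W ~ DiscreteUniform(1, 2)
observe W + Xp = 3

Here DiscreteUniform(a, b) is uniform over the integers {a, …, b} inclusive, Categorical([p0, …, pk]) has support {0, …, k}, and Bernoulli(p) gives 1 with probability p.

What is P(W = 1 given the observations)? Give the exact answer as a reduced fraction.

P(W = 1 | obs) = 41/106

Enumerate traces; 16 have nonzero weight after conditioning:
  (Y=0, X=1, Z=0, W=2) weight 1/162
  (Y=0, X=1, Z=1, W=2) weight 1/81
  (Y=0, X=2, Z=0, W=1) weight 1/648
  (Y=0, X=2, Z=1, W=1) weight 1/324
  (Y=1, X=0, Z=0, W=2) weight 1/126
  (Y=1, X=0, Z=1, W=2) weight 1/63
  (Y=1, X=1, Z=0, W=1) weight 1/42
  (Y=1, X=1, Z=1, W=1) weight 1/21
  … 8 more
Group by W:
  weight(W=1) = 41/378
  weight(W=2) = 65/378
Total weight = 41/378 + 65/378 = 53/189
P(W=1 | obs) = 41/378 / 53/189 = 41/106
P(W=2 | obs) = 65/378 / 53/189 = 65/106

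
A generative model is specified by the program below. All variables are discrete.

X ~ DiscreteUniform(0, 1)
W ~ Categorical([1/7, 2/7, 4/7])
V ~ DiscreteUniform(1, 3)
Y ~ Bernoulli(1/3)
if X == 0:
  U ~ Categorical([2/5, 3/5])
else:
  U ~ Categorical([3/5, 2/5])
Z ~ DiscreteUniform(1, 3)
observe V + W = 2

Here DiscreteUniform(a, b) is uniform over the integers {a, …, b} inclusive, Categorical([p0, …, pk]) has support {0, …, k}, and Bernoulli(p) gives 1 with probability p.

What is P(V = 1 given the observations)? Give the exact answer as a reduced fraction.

Enumerate traces; 48 have nonzero weight after conditioning:
  (X=0, W=0, V=2, Y=0, U=0, Z=1) weight 2/945
  (X=0, W=0, V=2, Y=0, U=0, Z=2) weight 2/945
  (X=0, W=0, V=2, Y=0, U=0, Z=3) weight 2/945
  (X=0, W=0, V=2, Y=0, U=1, Z=1) weight 1/315
  (X=0, W=0, V=2, Y=0, U=1, Z=2) weight 1/315
  (X=0, W=0, V=2, Y=0, U=1, Z=3) weight 1/315
  (X=0, W=0, V=2, Y=1, U=0, Z=1) weight 1/945
  (X=0, W=0, V=2, Y=1, U=0, Z=2) weight 1/945
  (X=0, W=1, V=1, Y=0, U=0, Z=1) weight 4/945
  … 39 more
Group by V:
  weight(V=1) = 2/21
  weight(V=2) = 1/21
Total weight = 2/21 + 1/21 = 1/7
P(V=1 | obs) = 2/21 / 1/7 = 2/3
P(V=2 | obs) = 1/21 / 1/7 = 1/3

P(V = 1 | obs) = 2/3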